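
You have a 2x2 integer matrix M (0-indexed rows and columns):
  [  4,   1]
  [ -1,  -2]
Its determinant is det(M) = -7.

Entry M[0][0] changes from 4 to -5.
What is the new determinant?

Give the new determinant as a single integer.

det is linear in row 0: changing M[0][0] by delta changes det by delta * cofactor(0,0).
Cofactor C_00 = (-1)^(0+0) * minor(0,0) = -2
Entry delta = -5 - 4 = -9
Det delta = -9 * -2 = 18
New det = -7 + 18 = 11

Answer: 11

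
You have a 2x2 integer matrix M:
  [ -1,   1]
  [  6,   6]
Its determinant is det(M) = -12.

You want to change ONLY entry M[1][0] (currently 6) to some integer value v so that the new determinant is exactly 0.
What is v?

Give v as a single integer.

Answer: -6

Derivation:
det is linear in entry M[1][0]: det = old_det + (v - 6) * C_10
Cofactor C_10 = -1
Want det = 0: -12 + (v - 6) * -1 = 0
  (v - 6) = 12 / -1 = -12
  v = 6 + (-12) = -6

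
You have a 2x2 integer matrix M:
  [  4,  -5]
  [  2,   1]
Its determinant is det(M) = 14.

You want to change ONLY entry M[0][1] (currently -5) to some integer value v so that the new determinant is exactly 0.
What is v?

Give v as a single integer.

det is linear in entry M[0][1]: det = old_det + (v - -5) * C_01
Cofactor C_01 = -2
Want det = 0: 14 + (v - -5) * -2 = 0
  (v - -5) = -14 / -2 = 7
  v = -5 + (7) = 2

Answer: 2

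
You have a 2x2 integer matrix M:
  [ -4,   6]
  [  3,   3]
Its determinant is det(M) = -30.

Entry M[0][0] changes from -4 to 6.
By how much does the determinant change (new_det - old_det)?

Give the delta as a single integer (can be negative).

Answer: 30

Derivation:
Cofactor C_00 = 3
Entry delta = 6 - -4 = 10
Det delta = entry_delta * cofactor = 10 * 3 = 30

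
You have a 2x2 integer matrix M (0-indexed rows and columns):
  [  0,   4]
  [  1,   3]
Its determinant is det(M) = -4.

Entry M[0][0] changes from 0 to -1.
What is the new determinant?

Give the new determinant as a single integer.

Answer: -7

Derivation:
det is linear in row 0: changing M[0][0] by delta changes det by delta * cofactor(0,0).
Cofactor C_00 = (-1)^(0+0) * minor(0,0) = 3
Entry delta = -1 - 0 = -1
Det delta = -1 * 3 = -3
New det = -4 + -3 = -7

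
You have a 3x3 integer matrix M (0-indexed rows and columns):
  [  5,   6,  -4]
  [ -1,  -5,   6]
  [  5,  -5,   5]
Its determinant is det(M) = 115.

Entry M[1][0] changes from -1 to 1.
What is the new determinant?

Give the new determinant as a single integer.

Answer: 95

Derivation:
det is linear in row 1: changing M[1][0] by delta changes det by delta * cofactor(1,0).
Cofactor C_10 = (-1)^(1+0) * minor(1,0) = -10
Entry delta = 1 - -1 = 2
Det delta = 2 * -10 = -20
New det = 115 + -20 = 95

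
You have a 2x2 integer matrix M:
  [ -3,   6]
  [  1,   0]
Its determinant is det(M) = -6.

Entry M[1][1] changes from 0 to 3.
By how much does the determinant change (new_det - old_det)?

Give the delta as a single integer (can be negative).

Cofactor C_11 = -3
Entry delta = 3 - 0 = 3
Det delta = entry_delta * cofactor = 3 * -3 = -9

Answer: -9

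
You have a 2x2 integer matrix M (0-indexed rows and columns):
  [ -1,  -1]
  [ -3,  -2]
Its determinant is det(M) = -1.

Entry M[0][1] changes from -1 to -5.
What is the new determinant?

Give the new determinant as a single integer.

det is linear in row 0: changing M[0][1] by delta changes det by delta * cofactor(0,1).
Cofactor C_01 = (-1)^(0+1) * minor(0,1) = 3
Entry delta = -5 - -1 = -4
Det delta = -4 * 3 = -12
New det = -1 + -12 = -13

Answer: -13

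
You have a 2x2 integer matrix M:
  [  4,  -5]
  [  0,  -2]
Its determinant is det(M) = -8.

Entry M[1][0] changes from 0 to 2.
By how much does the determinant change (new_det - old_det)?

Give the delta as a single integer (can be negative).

Answer: 10

Derivation:
Cofactor C_10 = 5
Entry delta = 2 - 0 = 2
Det delta = entry_delta * cofactor = 2 * 5 = 10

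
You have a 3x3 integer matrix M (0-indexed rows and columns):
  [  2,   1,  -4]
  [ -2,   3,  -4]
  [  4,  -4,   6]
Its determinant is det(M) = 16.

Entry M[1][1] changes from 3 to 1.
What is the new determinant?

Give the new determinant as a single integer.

Answer: -40

Derivation:
det is linear in row 1: changing M[1][1] by delta changes det by delta * cofactor(1,1).
Cofactor C_11 = (-1)^(1+1) * minor(1,1) = 28
Entry delta = 1 - 3 = -2
Det delta = -2 * 28 = -56
New det = 16 + -56 = -40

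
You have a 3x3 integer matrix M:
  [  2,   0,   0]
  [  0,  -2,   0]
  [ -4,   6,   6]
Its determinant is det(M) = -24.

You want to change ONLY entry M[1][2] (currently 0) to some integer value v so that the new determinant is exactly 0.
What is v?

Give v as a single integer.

Answer: -2

Derivation:
det is linear in entry M[1][2]: det = old_det + (v - 0) * C_12
Cofactor C_12 = -12
Want det = 0: -24 + (v - 0) * -12 = 0
  (v - 0) = 24 / -12 = -2
  v = 0 + (-2) = -2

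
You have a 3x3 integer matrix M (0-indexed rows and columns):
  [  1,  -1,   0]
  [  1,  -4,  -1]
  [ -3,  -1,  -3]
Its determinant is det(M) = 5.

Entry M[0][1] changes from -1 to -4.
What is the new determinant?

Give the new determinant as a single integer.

det is linear in row 0: changing M[0][1] by delta changes det by delta * cofactor(0,1).
Cofactor C_01 = (-1)^(0+1) * minor(0,1) = 6
Entry delta = -4 - -1 = -3
Det delta = -3 * 6 = -18
New det = 5 + -18 = -13

Answer: -13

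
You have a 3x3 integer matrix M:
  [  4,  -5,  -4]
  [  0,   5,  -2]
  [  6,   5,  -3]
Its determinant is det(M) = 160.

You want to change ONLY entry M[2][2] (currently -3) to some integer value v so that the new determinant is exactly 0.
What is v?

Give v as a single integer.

det is linear in entry M[2][2]: det = old_det + (v - -3) * C_22
Cofactor C_22 = 20
Want det = 0: 160 + (v - -3) * 20 = 0
  (v - -3) = -160 / 20 = -8
  v = -3 + (-8) = -11

Answer: -11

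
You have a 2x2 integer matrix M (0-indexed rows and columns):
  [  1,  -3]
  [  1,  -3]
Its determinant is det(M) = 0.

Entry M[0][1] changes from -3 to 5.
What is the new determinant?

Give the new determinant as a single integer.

det is linear in row 0: changing M[0][1] by delta changes det by delta * cofactor(0,1).
Cofactor C_01 = (-1)^(0+1) * minor(0,1) = -1
Entry delta = 5 - -3 = 8
Det delta = 8 * -1 = -8
New det = 0 + -8 = -8

Answer: -8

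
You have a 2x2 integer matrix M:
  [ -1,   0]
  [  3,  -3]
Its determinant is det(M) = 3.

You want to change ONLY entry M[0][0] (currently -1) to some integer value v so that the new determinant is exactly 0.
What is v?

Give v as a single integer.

Answer: 0

Derivation:
det is linear in entry M[0][0]: det = old_det + (v - -1) * C_00
Cofactor C_00 = -3
Want det = 0: 3 + (v - -1) * -3 = 0
  (v - -1) = -3 / -3 = 1
  v = -1 + (1) = 0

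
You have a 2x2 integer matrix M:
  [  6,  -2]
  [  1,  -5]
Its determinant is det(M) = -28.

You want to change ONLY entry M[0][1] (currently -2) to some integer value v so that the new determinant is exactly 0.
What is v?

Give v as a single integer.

Answer: -30

Derivation:
det is linear in entry M[0][1]: det = old_det + (v - -2) * C_01
Cofactor C_01 = -1
Want det = 0: -28 + (v - -2) * -1 = 0
  (v - -2) = 28 / -1 = -28
  v = -2 + (-28) = -30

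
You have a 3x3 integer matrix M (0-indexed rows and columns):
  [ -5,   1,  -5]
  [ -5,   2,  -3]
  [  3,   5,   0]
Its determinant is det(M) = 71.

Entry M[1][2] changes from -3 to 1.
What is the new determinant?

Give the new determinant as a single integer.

Answer: 183

Derivation:
det is linear in row 1: changing M[1][2] by delta changes det by delta * cofactor(1,2).
Cofactor C_12 = (-1)^(1+2) * minor(1,2) = 28
Entry delta = 1 - -3 = 4
Det delta = 4 * 28 = 112
New det = 71 + 112 = 183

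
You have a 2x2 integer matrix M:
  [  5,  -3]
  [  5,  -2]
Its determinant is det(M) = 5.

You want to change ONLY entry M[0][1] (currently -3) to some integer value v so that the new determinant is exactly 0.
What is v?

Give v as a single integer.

Answer: -2

Derivation:
det is linear in entry M[0][1]: det = old_det + (v - -3) * C_01
Cofactor C_01 = -5
Want det = 0: 5 + (v - -3) * -5 = 0
  (v - -3) = -5 / -5 = 1
  v = -3 + (1) = -2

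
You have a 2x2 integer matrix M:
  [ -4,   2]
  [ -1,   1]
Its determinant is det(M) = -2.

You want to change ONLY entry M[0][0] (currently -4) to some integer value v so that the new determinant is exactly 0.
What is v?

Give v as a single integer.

Answer: -2

Derivation:
det is linear in entry M[0][0]: det = old_det + (v - -4) * C_00
Cofactor C_00 = 1
Want det = 0: -2 + (v - -4) * 1 = 0
  (v - -4) = 2 / 1 = 2
  v = -4 + (2) = -2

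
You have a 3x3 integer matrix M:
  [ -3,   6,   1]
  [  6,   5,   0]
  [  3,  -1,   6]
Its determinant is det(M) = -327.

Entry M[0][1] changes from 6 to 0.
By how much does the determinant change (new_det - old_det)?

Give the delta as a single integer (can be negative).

Cofactor C_01 = -36
Entry delta = 0 - 6 = -6
Det delta = entry_delta * cofactor = -6 * -36 = 216

Answer: 216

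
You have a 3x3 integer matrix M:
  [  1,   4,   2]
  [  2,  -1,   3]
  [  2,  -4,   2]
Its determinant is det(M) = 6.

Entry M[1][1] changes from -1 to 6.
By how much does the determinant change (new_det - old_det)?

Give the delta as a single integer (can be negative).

Cofactor C_11 = -2
Entry delta = 6 - -1 = 7
Det delta = entry_delta * cofactor = 7 * -2 = -14

Answer: -14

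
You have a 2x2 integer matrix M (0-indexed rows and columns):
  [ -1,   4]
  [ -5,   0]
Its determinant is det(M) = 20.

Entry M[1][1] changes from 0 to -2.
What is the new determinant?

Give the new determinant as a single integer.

Answer: 22

Derivation:
det is linear in row 1: changing M[1][1] by delta changes det by delta * cofactor(1,1).
Cofactor C_11 = (-1)^(1+1) * minor(1,1) = -1
Entry delta = -2 - 0 = -2
Det delta = -2 * -1 = 2
New det = 20 + 2 = 22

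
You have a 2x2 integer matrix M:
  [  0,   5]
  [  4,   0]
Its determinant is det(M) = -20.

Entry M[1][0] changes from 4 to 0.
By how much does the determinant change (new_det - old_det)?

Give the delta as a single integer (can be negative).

Cofactor C_10 = -5
Entry delta = 0 - 4 = -4
Det delta = entry_delta * cofactor = -4 * -5 = 20

Answer: 20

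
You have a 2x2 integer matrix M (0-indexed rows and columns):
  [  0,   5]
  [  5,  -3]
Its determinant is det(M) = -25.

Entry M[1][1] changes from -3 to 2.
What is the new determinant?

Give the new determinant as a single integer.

Answer: -25

Derivation:
det is linear in row 1: changing M[1][1] by delta changes det by delta * cofactor(1,1).
Cofactor C_11 = (-1)^(1+1) * minor(1,1) = 0
Entry delta = 2 - -3 = 5
Det delta = 5 * 0 = 0
New det = -25 + 0 = -25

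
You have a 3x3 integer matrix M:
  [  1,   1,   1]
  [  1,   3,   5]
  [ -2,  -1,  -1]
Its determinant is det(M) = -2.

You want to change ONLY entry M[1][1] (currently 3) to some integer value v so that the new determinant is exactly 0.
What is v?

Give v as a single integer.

det is linear in entry M[1][1]: det = old_det + (v - 3) * C_11
Cofactor C_11 = 1
Want det = 0: -2 + (v - 3) * 1 = 0
  (v - 3) = 2 / 1 = 2
  v = 3 + (2) = 5

Answer: 5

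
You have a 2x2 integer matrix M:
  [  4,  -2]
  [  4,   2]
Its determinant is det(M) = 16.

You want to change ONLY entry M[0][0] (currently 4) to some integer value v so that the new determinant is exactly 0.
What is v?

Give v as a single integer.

Answer: -4

Derivation:
det is linear in entry M[0][0]: det = old_det + (v - 4) * C_00
Cofactor C_00 = 2
Want det = 0: 16 + (v - 4) * 2 = 0
  (v - 4) = -16 / 2 = -8
  v = 4 + (-8) = -4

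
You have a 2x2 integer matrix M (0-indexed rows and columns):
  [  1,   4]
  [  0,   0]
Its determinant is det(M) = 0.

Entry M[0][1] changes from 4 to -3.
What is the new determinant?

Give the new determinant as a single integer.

det is linear in row 0: changing M[0][1] by delta changes det by delta * cofactor(0,1).
Cofactor C_01 = (-1)^(0+1) * minor(0,1) = 0
Entry delta = -3 - 4 = -7
Det delta = -7 * 0 = 0
New det = 0 + 0 = 0

Answer: 0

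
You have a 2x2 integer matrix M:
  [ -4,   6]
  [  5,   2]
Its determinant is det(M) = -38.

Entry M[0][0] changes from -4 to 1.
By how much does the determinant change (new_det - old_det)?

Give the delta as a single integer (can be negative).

Answer: 10

Derivation:
Cofactor C_00 = 2
Entry delta = 1 - -4 = 5
Det delta = entry_delta * cofactor = 5 * 2 = 10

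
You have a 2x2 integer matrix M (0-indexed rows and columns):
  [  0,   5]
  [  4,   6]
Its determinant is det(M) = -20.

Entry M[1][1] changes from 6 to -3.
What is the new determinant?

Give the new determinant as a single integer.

Answer: -20

Derivation:
det is linear in row 1: changing M[1][1] by delta changes det by delta * cofactor(1,1).
Cofactor C_11 = (-1)^(1+1) * minor(1,1) = 0
Entry delta = -3 - 6 = -9
Det delta = -9 * 0 = 0
New det = -20 + 0 = -20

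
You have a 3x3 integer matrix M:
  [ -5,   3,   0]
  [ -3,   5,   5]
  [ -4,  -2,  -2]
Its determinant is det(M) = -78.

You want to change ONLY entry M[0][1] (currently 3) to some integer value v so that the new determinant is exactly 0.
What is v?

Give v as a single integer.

Answer: 0

Derivation:
det is linear in entry M[0][1]: det = old_det + (v - 3) * C_01
Cofactor C_01 = -26
Want det = 0: -78 + (v - 3) * -26 = 0
  (v - 3) = 78 / -26 = -3
  v = 3 + (-3) = 0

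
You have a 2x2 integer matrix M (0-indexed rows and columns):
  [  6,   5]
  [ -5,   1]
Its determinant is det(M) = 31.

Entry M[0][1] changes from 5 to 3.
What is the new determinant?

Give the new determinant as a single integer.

det is linear in row 0: changing M[0][1] by delta changes det by delta * cofactor(0,1).
Cofactor C_01 = (-1)^(0+1) * minor(0,1) = 5
Entry delta = 3 - 5 = -2
Det delta = -2 * 5 = -10
New det = 31 + -10 = 21

Answer: 21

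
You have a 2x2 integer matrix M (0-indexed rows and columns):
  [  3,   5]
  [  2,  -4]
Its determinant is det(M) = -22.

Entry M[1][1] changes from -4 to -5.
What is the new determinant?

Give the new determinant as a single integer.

Answer: -25

Derivation:
det is linear in row 1: changing M[1][1] by delta changes det by delta * cofactor(1,1).
Cofactor C_11 = (-1)^(1+1) * minor(1,1) = 3
Entry delta = -5 - -4 = -1
Det delta = -1 * 3 = -3
New det = -22 + -3 = -25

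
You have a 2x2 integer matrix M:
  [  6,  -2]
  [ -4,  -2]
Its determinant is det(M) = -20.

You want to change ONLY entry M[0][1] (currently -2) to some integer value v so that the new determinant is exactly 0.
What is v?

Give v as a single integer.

det is linear in entry M[0][1]: det = old_det + (v - -2) * C_01
Cofactor C_01 = 4
Want det = 0: -20 + (v - -2) * 4 = 0
  (v - -2) = 20 / 4 = 5
  v = -2 + (5) = 3

Answer: 3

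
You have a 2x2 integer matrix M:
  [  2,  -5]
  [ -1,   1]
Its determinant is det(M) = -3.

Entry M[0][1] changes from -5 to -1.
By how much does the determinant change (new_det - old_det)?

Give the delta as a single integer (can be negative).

Cofactor C_01 = 1
Entry delta = -1 - -5 = 4
Det delta = entry_delta * cofactor = 4 * 1 = 4

Answer: 4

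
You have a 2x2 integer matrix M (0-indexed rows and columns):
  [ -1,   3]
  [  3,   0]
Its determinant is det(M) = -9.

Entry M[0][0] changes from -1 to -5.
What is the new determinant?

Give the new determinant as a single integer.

Answer: -9

Derivation:
det is linear in row 0: changing M[0][0] by delta changes det by delta * cofactor(0,0).
Cofactor C_00 = (-1)^(0+0) * minor(0,0) = 0
Entry delta = -5 - -1 = -4
Det delta = -4 * 0 = 0
New det = -9 + 0 = -9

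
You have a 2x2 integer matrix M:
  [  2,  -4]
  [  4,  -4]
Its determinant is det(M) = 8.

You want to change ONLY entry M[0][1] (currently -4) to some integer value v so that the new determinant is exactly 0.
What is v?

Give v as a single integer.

Answer: -2

Derivation:
det is linear in entry M[0][1]: det = old_det + (v - -4) * C_01
Cofactor C_01 = -4
Want det = 0: 8 + (v - -4) * -4 = 0
  (v - -4) = -8 / -4 = 2
  v = -4 + (2) = -2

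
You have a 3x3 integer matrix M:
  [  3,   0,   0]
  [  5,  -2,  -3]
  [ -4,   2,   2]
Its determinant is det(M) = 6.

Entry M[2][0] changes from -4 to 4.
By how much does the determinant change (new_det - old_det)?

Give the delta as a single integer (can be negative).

Cofactor C_20 = 0
Entry delta = 4 - -4 = 8
Det delta = entry_delta * cofactor = 8 * 0 = 0

Answer: 0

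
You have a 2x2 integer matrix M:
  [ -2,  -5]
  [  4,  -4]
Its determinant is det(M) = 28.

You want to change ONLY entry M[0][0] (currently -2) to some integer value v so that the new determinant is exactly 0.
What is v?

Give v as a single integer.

Answer: 5

Derivation:
det is linear in entry M[0][0]: det = old_det + (v - -2) * C_00
Cofactor C_00 = -4
Want det = 0: 28 + (v - -2) * -4 = 0
  (v - -2) = -28 / -4 = 7
  v = -2 + (7) = 5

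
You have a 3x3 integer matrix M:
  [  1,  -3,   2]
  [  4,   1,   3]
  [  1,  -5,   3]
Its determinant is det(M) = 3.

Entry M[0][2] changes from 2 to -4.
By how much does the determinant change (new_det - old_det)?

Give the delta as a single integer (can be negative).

Cofactor C_02 = -21
Entry delta = -4 - 2 = -6
Det delta = entry_delta * cofactor = -6 * -21 = 126

Answer: 126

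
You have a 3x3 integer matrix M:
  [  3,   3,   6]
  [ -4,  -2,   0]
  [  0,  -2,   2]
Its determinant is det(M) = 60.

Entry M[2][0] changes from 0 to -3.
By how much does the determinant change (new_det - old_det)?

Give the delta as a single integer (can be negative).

Cofactor C_20 = 12
Entry delta = -3 - 0 = -3
Det delta = entry_delta * cofactor = -3 * 12 = -36

Answer: -36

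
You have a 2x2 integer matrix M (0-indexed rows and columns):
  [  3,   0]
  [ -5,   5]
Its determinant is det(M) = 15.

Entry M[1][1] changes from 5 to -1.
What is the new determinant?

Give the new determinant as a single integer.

Answer: -3

Derivation:
det is linear in row 1: changing M[1][1] by delta changes det by delta * cofactor(1,1).
Cofactor C_11 = (-1)^(1+1) * minor(1,1) = 3
Entry delta = -1 - 5 = -6
Det delta = -6 * 3 = -18
New det = 15 + -18 = -3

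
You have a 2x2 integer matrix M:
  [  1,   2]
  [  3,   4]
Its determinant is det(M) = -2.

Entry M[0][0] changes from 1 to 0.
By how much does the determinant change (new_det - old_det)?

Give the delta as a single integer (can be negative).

Cofactor C_00 = 4
Entry delta = 0 - 1 = -1
Det delta = entry_delta * cofactor = -1 * 4 = -4

Answer: -4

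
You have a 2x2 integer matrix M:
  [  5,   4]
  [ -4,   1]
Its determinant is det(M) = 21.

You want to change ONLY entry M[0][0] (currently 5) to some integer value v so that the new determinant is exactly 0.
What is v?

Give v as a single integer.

Answer: -16

Derivation:
det is linear in entry M[0][0]: det = old_det + (v - 5) * C_00
Cofactor C_00 = 1
Want det = 0: 21 + (v - 5) * 1 = 0
  (v - 5) = -21 / 1 = -21
  v = 5 + (-21) = -16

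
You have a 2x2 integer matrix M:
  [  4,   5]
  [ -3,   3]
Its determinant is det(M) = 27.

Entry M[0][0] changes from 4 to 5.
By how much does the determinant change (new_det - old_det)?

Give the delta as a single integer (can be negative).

Cofactor C_00 = 3
Entry delta = 5 - 4 = 1
Det delta = entry_delta * cofactor = 1 * 3 = 3

Answer: 3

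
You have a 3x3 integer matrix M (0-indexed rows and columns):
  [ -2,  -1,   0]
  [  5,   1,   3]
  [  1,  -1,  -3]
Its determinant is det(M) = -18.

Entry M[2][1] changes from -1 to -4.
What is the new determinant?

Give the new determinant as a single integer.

det is linear in row 2: changing M[2][1] by delta changes det by delta * cofactor(2,1).
Cofactor C_21 = (-1)^(2+1) * minor(2,1) = 6
Entry delta = -4 - -1 = -3
Det delta = -3 * 6 = -18
New det = -18 + -18 = -36

Answer: -36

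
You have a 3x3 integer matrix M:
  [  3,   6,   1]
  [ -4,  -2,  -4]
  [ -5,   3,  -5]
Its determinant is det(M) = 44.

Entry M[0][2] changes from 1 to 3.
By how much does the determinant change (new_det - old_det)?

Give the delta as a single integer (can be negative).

Cofactor C_02 = -22
Entry delta = 3 - 1 = 2
Det delta = entry_delta * cofactor = 2 * -22 = -44

Answer: -44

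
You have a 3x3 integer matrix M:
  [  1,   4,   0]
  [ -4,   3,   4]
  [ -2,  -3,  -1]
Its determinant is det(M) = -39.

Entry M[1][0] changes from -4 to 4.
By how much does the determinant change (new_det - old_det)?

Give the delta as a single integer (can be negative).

Answer: 32

Derivation:
Cofactor C_10 = 4
Entry delta = 4 - -4 = 8
Det delta = entry_delta * cofactor = 8 * 4 = 32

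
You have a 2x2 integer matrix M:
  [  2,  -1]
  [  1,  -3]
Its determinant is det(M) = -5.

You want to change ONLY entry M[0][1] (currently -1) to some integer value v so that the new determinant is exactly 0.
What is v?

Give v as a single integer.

Answer: -6

Derivation:
det is linear in entry M[0][1]: det = old_det + (v - -1) * C_01
Cofactor C_01 = -1
Want det = 0: -5 + (v - -1) * -1 = 0
  (v - -1) = 5 / -1 = -5
  v = -1 + (-5) = -6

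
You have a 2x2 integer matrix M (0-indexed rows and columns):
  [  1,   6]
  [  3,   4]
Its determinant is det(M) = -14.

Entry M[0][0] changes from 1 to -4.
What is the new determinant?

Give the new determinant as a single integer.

Answer: -34

Derivation:
det is linear in row 0: changing M[0][0] by delta changes det by delta * cofactor(0,0).
Cofactor C_00 = (-1)^(0+0) * minor(0,0) = 4
Entry delta = -4 - 1 = -5
Det delta = -5 * 4 = -20
New det = -14 + -20 = -34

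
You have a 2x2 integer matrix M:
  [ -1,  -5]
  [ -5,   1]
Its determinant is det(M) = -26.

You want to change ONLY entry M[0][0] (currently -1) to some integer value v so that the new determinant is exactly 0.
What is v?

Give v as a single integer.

Answer: 25

Derivation:
det is linear in entry M[0][0]: det = old_det + (v - -1) * C_00
Cofactor C_00 = 1
Want det = 0: -26 + (v - -1) * 1 = 0
  (v - -1) = 26 / 1 = 26
  v = -1 + (26) = 25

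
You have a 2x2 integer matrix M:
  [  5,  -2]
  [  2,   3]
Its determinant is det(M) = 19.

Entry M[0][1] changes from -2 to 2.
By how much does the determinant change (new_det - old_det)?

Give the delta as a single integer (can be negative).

Cofactor C_01 = -2
Entry delta = 2 - -2 = 4
Det delta = entry_delta * cofactor = 4 * -2 = -8

Answer: -8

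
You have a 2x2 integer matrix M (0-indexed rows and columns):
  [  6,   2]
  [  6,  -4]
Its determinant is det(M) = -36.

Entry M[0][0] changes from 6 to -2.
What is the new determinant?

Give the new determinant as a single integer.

det is linear in row 0: changing M[0][0] by delta changes det by delta * cofactor(0,0).
Cofactor C_00 = (-1)^(0+0) * minor(0,0) = -4
Entry delta = -2 - 6 = -8
Det delta = -8 * -4 = 32
New det = -36 + 32 = -4

Answer: -4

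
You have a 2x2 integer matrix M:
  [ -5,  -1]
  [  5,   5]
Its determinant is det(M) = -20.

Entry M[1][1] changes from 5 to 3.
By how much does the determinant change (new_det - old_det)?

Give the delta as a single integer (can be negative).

Answer: 10

Derivation:
Cofactor C_11 = -5
Entry delta = 3 - 5 = -2
Det delta = entry_delta * cofactor = -2 * -5 = 10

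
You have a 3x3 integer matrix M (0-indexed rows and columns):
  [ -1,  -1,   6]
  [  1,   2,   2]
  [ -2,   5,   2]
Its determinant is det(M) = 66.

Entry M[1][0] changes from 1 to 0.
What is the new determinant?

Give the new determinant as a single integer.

Answer: 34

Derivation:
det is linear in row 1: changing M[1][0] by delta changes det by delta * cofactor(1,0).
Cofactor C_10 = (-1)^(1+0) * minor(1,0) = 32
Entry delta = 0 - 1 = -1
Det delta = -1 * 32 = -32
New det = 66 + -32 = 34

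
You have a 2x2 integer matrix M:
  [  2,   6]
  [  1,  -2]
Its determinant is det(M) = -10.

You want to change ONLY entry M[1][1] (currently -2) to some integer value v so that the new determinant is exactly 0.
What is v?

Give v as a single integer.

Answer: 3

Derivation:
det is linear in entry M[1][1]: det = old_det + (v - -2) * C_11
Cofactor C_11 = 2
Want det = 0: -10 + (v - -2) * 2 = 0
  (v - -2) = 10 / 2 = 5
  v = -2 + (5) = 3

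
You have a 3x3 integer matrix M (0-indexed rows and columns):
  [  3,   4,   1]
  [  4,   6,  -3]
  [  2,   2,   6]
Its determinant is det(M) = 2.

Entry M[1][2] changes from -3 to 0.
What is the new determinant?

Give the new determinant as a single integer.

det is linear in row 1: changing M[1][2] by delta changes det by delta * cofactor(1,2).
Cofactor C_12 = (-1)^(1+2) * minor(1,2) = 2
Entry delta = 0 - -3 = 3
Det delta = 3 * 2 = 6
New det = 2 + 6 = 8

Answer: 8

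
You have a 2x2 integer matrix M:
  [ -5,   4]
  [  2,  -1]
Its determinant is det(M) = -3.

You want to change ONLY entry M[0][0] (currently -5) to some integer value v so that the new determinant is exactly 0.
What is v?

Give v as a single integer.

Answer: -8

Derivation:
det is linear in entry M[0][0]: det = old_det + (v - -5) * C_00
Cofactor C_00 = -1
Want det = 0: -3 + (v - -5) * -1 = 0
  (v - -5) = 3 / -1 = -3
  v = -5 + (-3) = -8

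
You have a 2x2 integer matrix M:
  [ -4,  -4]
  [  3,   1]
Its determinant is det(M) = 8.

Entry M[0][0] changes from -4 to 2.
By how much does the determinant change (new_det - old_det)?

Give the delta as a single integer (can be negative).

Answer: 6

Derivation:
Cofactor C_00 = 1
Entry delta = 2 - -4 = 6
Det delta = entry_delta * cofactor = 6 * 1 = 6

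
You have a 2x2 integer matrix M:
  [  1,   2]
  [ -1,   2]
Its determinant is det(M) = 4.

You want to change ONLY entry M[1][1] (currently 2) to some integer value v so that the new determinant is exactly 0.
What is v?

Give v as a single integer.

det is linear in entry M[1][1]: det = old_det + (v - 2) * C_11
Cofactor C_11 = 1
Want det = 0: 4 + (v - 2) * 1 = 0
  (v - 2) = -4 / 1 = -4
  v = 2 + (-4) = -2

Answer: -2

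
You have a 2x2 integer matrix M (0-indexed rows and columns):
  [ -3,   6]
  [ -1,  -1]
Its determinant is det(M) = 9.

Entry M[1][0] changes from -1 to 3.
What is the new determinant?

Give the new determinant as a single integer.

Answer: -15

Derivation:
det is linear in row 1: changing M[1][0] by delta changes det by delta * cofactor(1,0).
Cofactor C_10 = (-1)^(1+0) * minor(1,0) = -6
Entry delta = 3 - -1 = 4
Det delta = 4 * -6 = -24
New det = 9 + -24 = -15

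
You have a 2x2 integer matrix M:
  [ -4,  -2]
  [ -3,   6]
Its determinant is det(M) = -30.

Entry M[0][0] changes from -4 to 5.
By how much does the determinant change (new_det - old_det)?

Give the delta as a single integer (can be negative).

Answer: 54

Derivation:
Cofactor C_00 = 6
Entry delta = 5 - -4 = 9
Det delta = entry_delta * cofactor = 9 * 6 = 54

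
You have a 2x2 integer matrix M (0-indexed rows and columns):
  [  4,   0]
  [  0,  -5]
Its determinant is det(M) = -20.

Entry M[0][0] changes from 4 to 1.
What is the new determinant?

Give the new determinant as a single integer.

Answer: -5

Derivation:
det is linear in row 0: changing M[0][0] by delta changes det by delta * cofactor(0,0).
Cofactor C_00 = (-1)^(0+0) * minor(0,0) = -5
Entry delta = 1 - 4 = -3
Det delta = -3 * -5 = 15
New det = -20 + 15 = -5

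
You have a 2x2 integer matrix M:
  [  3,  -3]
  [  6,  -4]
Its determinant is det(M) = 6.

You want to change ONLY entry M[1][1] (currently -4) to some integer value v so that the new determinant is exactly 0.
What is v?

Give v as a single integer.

Answer: -6

Derivation:
det is linear in entry M[1][1]: det = old_det + (v - -4) * C_11
Cofactor C_11 = 3
Want det = 0: 6 + (v - -4) * 3 = 0
  (v - -4) = -6 / 3 = -2
  v = -4 + (-2) = -6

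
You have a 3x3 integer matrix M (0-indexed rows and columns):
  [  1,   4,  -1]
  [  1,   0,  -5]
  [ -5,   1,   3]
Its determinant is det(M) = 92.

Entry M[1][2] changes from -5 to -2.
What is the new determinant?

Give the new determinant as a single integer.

Answer: 29

Derivation:
det is linear in row 1: changing M[1][2] by delta changes det by delta * cofactor(1,2).
Cofactor C_12 = (-1)^(1+2) * minor(1,2) = -21
Entry delta = -2 - -5 = 3
Det delta = 3 * -21 = -63
New det = 92 + -63 = 29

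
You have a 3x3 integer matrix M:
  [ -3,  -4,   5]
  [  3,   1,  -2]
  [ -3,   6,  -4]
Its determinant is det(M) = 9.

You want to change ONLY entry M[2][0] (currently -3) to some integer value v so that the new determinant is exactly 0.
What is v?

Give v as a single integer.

Answer: -6

Derivation:
det is linear in entry M[2][0]: det = old_det + (v - -3) * C_20
Cofactor C_20 = 3
Want det = 0: 9 + (v - -3) * 3 = 0
  (v - -3) = -9 / 3 = -3
  v = -3 + (-3) = -6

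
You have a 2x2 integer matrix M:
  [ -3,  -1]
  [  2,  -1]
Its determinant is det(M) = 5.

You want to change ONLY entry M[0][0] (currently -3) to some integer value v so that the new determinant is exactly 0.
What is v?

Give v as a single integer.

Answer: 2

Derivation:
det is linear in entry M[0][0]: det = old_det + (v - -3) * C_00
Cofactor C_00 = -1
Want det = 0: 5 + (v - -3) * -1 = 0
  (v - -3) = -5 / -1 = 5
  v = -3 + (5) = 2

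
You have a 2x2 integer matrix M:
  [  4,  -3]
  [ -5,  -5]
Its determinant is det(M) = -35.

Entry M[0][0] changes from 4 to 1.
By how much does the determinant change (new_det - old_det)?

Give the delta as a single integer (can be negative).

Cofactor C_00 = -5
Entry delta = 1 - 4 = -3
Det delta = entry_delta * cofactor = -3 * -5 = 15

Answer: 15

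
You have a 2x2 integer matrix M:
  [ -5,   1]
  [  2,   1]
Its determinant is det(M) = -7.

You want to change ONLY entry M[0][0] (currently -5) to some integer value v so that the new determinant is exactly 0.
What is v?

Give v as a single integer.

det is linear in entry M[0][0]: det = old_det + (v - -5) * C_00
Cofactor C_00 = 1
Want det = 0: -7 + (v - -5) * 1 = 0
  (v - -5) = 7 / 1 = 7
  v = -5 + (7) = 2

Answer: 2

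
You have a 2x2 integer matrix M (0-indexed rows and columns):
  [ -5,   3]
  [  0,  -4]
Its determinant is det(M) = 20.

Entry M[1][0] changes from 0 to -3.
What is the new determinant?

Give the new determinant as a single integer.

det is linear in row 1: changing M[1][0] by delta changes det by delta * cofactor(1,0).
Cofactor C_10 = (-1)^(1+0) * minor(1,0) = -3
Entry delta = -3 - 0 = -3
Det delta = -3 * -3 = 9
New det = 20 + 9 = 29

Answer: 29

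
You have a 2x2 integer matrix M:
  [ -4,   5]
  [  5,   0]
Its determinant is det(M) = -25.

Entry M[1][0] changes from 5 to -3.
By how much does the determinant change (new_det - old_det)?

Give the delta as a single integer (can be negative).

Cofactor C_10 = -5
Entry delta = -3 - 5 = -8
Det delta = entry_delta * cofactor = -8 * -5 = 40

Answer: 40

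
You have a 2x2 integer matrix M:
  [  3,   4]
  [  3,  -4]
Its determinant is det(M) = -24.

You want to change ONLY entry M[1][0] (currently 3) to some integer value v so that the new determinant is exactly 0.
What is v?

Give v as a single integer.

det is linear in entry M[1][0]: det = old_det + (v - 3) * C_10
Cofactor C_10 = -4
Want det = 0: -24 + (v - 3) * -4 = 0
  (v - 3) = 24 / -4 = -6
  v = 3 + (-6) = -3

Answer: -3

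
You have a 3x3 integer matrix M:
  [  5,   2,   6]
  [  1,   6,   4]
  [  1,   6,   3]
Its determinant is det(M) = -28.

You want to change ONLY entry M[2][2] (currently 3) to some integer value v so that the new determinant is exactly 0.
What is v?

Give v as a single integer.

Answer: 4

Derivation:
det is linear in entry M[2][2]: det = old_det + (v - 3) * C_22
Cofactor C_22 = 28
Want det = 0: -28 + (v - 3) * 28 = 0
  (v - 3) = 28 / 28 = 1
  v = 3 + (1) = 4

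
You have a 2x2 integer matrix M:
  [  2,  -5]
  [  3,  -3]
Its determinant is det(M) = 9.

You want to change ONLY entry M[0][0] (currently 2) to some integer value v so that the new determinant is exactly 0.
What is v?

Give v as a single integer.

det is linear in entry M[0][0]: det = old_det + (v - 2) * C_00
Cofactor C_00 = -3
Want det = 0: 9 + (v - 2) * -3 = 0
  (v - 2) = -9 / -3 = 3
  v = 2 + (3) = 5

Answer: 5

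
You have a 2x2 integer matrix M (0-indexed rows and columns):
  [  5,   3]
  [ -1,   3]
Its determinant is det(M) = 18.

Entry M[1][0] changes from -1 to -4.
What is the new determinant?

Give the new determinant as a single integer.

det is linear in row 1: changing M[1][0] by delta changes det by delta * cofactor(1,0).
Cofactor C_10 = (-1)^(1+0) * minor(1,0) = -3
Entry delta = -4 - -1 = -3
Det delta = -3 * -3 = 9
New det = 18 + 9 = 27

Answer: 27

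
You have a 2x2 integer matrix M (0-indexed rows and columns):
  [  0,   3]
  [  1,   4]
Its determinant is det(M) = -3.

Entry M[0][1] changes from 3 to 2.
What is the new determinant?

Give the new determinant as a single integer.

det is linear in row 0: changing M[0][1] by delta changes det by delta * cofactor(0,1).
Cofactor C_01 = (-1)^(0+1) * minor(0,1) = -1
Entry delta = 2 - 3 = -1
Det delta = -1 * -1 = 1
New det = -3 + 1 = -2

Answer: -2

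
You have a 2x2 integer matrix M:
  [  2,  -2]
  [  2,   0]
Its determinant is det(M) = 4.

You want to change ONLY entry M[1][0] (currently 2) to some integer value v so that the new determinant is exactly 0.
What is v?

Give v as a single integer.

det is linear in entry M[1][0]: det = old_det + (v - 2) * C_10
Cofactor C_10 = 2
Want det = 0: 4 + (v - 2) * 2 = 0
  (v - 2) = -4 / 2 = -2
  v = 2 + (-2) = 0

Answer: 0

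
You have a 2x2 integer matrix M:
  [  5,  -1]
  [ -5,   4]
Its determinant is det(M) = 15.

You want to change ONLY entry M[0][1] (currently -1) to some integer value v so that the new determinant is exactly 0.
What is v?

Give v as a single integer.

det is linear in entry M[0][1]: det = old_det + (v - -1) * C_01
Cofactor C_01 = 5
Want det = 0: 15 + (v - -1) * 5 = 0
  (v - -1) = -15 / 5 = -3
  v = -1 + (-3) = -4

Answer: -4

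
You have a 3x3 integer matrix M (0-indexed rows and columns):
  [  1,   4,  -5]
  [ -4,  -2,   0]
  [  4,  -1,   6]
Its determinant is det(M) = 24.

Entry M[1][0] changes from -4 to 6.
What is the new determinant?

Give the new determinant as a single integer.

Answer: -166

Derivation:
det is linear in row 1: changing M[1][0] by delta changes det by delta * cofactor(1,0).
Cofactor C_10 = (-1)^(1+0) * minor(1,0) = -19
Entry delta = 6 - -4 = 10
Det delta = 10 * -19 = -190
New det = 24 + -190 = -166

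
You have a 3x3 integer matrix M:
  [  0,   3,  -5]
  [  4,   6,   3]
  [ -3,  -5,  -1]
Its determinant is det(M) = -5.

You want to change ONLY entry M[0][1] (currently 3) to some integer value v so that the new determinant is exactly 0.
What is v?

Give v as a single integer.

det is linear in entry M[0][1]: det = old_det + (v - 3) * C_01
Cofactor C_01 = -5
Want det = 0: -5 + (v - 3) * -5 = 0
  (v - 3) = 5 / -5 = -1
  v = 3 + (-1) = 2

Answer: 2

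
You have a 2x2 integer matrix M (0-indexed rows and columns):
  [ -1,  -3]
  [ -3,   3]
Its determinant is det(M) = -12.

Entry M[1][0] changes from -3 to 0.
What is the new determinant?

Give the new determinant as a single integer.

Answer: -3

Derivation:
det is linear in row 1: changing M[1][0] by delta changes det by delta * cofactor(1,0).
Cofactor C_10 = (-1)^(1+0) * minor(1,0) = 3
Entry delta = 0 - -3 = 3
Det delta = 3 * 3 = 9
New det = -12 + 9 = -3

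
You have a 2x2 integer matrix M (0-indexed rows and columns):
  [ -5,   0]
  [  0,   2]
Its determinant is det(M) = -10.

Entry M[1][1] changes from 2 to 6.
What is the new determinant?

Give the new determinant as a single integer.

det is linear in row 1: changing M[1][1] by delta changes det by delta * cofactor(1,1).
Cofactor C_11 = (-1)^(1+1) * minor(1,1) = -5
Entry delta = 6 - 2 = 4
Det delta = 4 * -5 = -20
New det = -10 + -20 = -30

Answer: -30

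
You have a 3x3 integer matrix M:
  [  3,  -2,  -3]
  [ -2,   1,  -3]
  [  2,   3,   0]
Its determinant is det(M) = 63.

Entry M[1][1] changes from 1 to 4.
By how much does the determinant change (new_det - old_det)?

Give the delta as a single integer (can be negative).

Cofactor C_11 = 6
Entry delta = 4 - 1 = 3
Det delta = entry_delta * cofactor = 3 * 6 = 18

Answer: 18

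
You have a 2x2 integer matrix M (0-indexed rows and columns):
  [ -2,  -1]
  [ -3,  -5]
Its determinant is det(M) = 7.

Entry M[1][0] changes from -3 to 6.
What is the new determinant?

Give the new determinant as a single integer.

det is linear in row 1: changing M[1][0] by delta changes det by delta * cofactor(1,0).
Cofactor C_10 = (-1)^(1+0) * minor(1,0) = 1
Entry delta = 6 - -3 = 9
Det delta = 9 * 1 = 9
New det = 7 + 9 = 16

Answer: 16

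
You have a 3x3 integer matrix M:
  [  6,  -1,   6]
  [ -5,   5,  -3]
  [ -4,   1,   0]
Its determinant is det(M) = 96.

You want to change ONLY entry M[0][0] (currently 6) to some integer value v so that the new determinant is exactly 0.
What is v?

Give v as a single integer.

det is linear in entry M[0][0]: det = old_det + (v - 6) * C_00
Cofactor C_00 = 3
Want det = 0: 96 + (v - 6) * 3 = 0
  (v - 6) = -96 / 3 = -32
  v = 6 + (-32) = -26

Answer: -26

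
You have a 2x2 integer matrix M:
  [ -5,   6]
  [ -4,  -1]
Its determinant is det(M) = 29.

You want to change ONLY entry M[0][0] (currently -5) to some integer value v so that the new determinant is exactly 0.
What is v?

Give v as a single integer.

Answer: 24

Derivation:
det is linear in entry M[0][0]: det = old_det + (v - -5) * C_00
Cofactor C_00 = -1
Want det = 0: 29 + (v - -5) * -1 = 0
  (v - -5) = -29 / -1 = 29
  v = -5 + (29) = 24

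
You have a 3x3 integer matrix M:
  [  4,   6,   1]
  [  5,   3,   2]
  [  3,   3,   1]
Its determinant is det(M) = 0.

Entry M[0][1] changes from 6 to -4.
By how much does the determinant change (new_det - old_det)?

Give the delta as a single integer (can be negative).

Cofactor C_01 = 1
Entry delta = -4 - 6 = -10
Det delta = entry_delta * cofactor = -10 * 1 = -10

Answer: -10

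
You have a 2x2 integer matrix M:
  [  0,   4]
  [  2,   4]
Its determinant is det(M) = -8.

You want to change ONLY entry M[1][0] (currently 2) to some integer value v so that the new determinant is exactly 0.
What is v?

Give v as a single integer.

det is linear in entry M[1][0]: det = old_det + (v - 2) * C_10
Cofactor C_10 = -4
Want det = 0: -8 + (v - 2) * -4 = 0
  (v - 2) = 8 / -4 = -2
  v = 2 + (-2) = 0

Answer: 0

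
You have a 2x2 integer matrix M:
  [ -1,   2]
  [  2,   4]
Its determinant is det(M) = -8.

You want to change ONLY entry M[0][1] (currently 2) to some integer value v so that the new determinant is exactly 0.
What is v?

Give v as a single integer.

det is linear in entry M[0][1]: det = old_det + (v - 2) * C_01
Cofactor C_01 = -2
Want det = 0: -8 + (v - 2) * -2 = 0
  (v - 2) = 8 / -2 = -4
  v = 2 + (-4) = -2

Answer: -2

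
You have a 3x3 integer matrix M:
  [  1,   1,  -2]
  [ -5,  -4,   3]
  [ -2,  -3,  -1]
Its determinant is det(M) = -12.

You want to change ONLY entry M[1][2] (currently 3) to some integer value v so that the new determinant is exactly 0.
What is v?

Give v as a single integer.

det is linear in entry M[1][2]: det = old_det + (v - 3) * C_12
Cofactor C_12 = 1
Want det = 0: -12 + (v - 3) * 1 = 0
  (v - 3) = 12 / 1 = 12
  v = 3 + (12) = 15

Answer: 15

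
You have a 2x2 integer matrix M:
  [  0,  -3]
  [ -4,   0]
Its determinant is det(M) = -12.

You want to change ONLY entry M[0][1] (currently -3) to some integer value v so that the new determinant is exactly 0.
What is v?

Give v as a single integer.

det is linear in entry M[0][1]: det = old_det + (v - -3) * C_01
Cofactor C_01 = 4
Want det = 0: -12 + (v - -3) * 4 = 0
  (v - -3) = 12 / 4 = 3
  v = -3 + (3) = 0

Answer: 0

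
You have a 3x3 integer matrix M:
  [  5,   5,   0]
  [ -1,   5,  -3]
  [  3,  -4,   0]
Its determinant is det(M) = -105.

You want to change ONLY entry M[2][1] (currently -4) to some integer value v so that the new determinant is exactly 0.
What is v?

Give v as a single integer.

det is linear in entry M[2][1]: det = old_det + (v - -4) * C_21
Cofactor C_21 = 15
Want det = 0: -105 + (v - -4) * 15 = 0
  (v - -4) = 105 / 15 = 7
  v = -4 + (7) = 3

Answer: 3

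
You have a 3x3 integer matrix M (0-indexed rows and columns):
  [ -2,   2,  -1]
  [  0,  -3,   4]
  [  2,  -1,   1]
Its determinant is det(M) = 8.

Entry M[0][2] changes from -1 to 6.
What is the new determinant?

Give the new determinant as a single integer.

det is linear in row 0: changing M[0][2] by delta changes det by delta * cofactor(0,2).
Cofactor C_02 = (-1)^(0+2) * minor(0,2) = 6
Entry delta = 6 - -1 = 7
Det delta = 7 * 6 = 42
New det = 8 + 42 = 50

Answer: 50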